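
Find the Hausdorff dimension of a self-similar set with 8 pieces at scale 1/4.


For a self-similar set with N copies scaled by 1/r:
dim_H = log(N)/log(r) = log(8)/log(4)
= 2.079442/1.386294
= 1.5


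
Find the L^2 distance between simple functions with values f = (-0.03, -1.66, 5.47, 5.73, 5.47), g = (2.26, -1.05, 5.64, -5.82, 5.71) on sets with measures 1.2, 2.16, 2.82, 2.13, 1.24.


Step 1: Compute differences f_i - g_i:
  -0.03 - 2.26 = -2.29
  -1.66 - -1.05 = -0.61
  5.47 - 5.64 = -0.17
  5.73 - -5.82 = 11.55
  5.47 - 5.71 = -0.24
Step 2: Compute |diff|^2 * measure for each set:
  |-2.29|^2 * 1.2 = 5.2441 * 1.2 = 6.29292
  |-0.61|^2 * 2.16 = 0.3721 * 2.16 = 0.803736
  |-0.17|^2 * 2.82 = 0.0289 * 2.82 = 0.081498
  |11.55|^2 * 2.13 = 133.4025 * 2.13 = 284.147325
  |-0.24|^2 * 1.24 = 0.0576 * 1.24 = 0.071424
Step 3: Sum = 291.396903
Step 4: ||f-g||_2 = (291.396903)^(1/2) = 17.070352


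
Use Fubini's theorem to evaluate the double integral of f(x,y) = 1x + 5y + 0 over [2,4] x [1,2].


By Fubini, integrate in x first, then y.
Step 1: Fix y, integrate over x in [2,4]:
  integral(1x + 5y + 0, x=2..4)
  = 1*(4^2 - 2^2)/2 + (5y + 0)*(4 - 2)
  = 6 + (5y + 0)*2
  = 6 + 10y + 0
  = 6 + 10y
Step 2: Integrate over y in [1,2]:
  integral(6 + 10y, y=1..2)
  = 6*1 + 10*(2^2 - 1^2)/2
  = 6 + 15
  = 21


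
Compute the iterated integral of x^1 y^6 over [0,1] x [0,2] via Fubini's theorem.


By Fubini's theorem, the double integral factors as a product of single integrals:
Step 1: integral_0^1 x^1 dx = [x^2/2] from 0 to 1
     = 1^2/2 = 0.5
Step 2: integral_0^2 y^6 dy = [y^7/7] from 0 to 2
     = 2^7/7 = 18.285714
Step 3: Double integral = 0.5 * 18.285714 = 9.142857


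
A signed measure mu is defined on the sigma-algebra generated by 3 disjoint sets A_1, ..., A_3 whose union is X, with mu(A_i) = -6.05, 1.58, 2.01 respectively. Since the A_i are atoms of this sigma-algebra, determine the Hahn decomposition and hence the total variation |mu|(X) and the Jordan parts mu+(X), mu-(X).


Step 1: Every measurable set is a union of atoms (the cells / points), so a Hahn decomposition is
  obtained by grouping atoms by sign: P = union of atoms with mu > 0, N = union of the remaining atoms.
  Atoms in P (indices): 2, 3;  atoms in N (indices): 1
  Positive values: 1.58, 2.01
  Negative values: -6.05
Step 2: mu+(X) = mu(P) = sum of positive atom values = 3.59
Step 3: mu-(X) = -mu(N) = sum of |negative atom values| = 6.05
Step 4: |mu|(X) = mu+(X) + mu-(X) = 3.59 + 6.05 = 9.64


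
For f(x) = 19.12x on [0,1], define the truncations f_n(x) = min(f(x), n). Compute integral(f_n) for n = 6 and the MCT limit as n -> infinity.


f(x) = 19.12x on [0,1]; f_n(x) = min(19.12x, n). At n = 6:
Step 1: f(x) reaches 6 at x = 6/19.12 = 0.313808
Step 2: integral(f_6) = integral(19.12x, 0, 0.313808) + integral(6, 0.313808, 1)
       = 19.12*0.313808^2/2 + 6*(1 - 0.313808)
       = 0.941423 + 4.117155
       = 5.058577
Step 3: As n -> infinity, f_n increases to f, so by MCT integral(f_n) -> integral(f) = 19.12/2 = 9.56.
Convergence: integral(f_6) = 5.058577 -> 9.56 as n -> infinity


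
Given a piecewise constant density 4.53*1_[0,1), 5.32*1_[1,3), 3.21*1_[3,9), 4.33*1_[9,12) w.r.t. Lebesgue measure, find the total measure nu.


Integrate each piece of the Radon-Nikodym derivative:
Step 1: integral_0^1 4.53 dx = 4.53*(1-0) = 4.53*1 = 4.53
Step 2: integral_1^3 5.32 dx = 5.32*(3-1) = 5.32*2 = 10.64
Step 3: integral_3^9 3.21 dx = 3.21*(9-3) = 3.21*6 = 19.26
Step 4: integral_9^12 4.33 dx = 4.33*(12-9) = 4.33*3 = 12.99
Total: 4.53 + 10.64 + 19.26 + 12.99 = 47.42


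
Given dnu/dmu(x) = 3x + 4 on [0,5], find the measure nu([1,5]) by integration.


nu(A) = integral_A (dnu/dmu) dmu = integral_1^5 (3x + 4) dx
Step 1: Antiderivative F(x) = (3/2)x^2 + 4x
Step 2: F(5) = (3/2)*5^2 + 4*5 = 37.5 + 20 = 57.5
Step 3: F(1) = (3/2)*1^2 + 4*1 = 1.5 + 4 = 5.5
Step 4: nu([1,5]) = F(5) - F(1) = 57.5 - 5.5 = 52


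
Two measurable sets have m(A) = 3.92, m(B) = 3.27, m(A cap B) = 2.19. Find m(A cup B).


By inclusion-exclusion: m(A u B) = m(A) + m(B) - m(A n B)
= 3.92 + 3.27 - 2.19
= 5


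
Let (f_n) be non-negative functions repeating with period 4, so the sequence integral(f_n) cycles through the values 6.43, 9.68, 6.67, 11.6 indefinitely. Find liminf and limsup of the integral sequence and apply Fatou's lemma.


The sequence (integral(f_n)) is periodic with period 4, repeating the values 6.43, 9.68, 6.67, 11.6 indefinitely.
Step 1: For a periodic sequence, every tail (a_m, a_(m+1), ...) contains all 4 period values infinitely often.
Step 2: Hence inf of every tail = min of the period values = min(6.43, 9.68, 6.67, 11.6) = 6.43.
        liminf_n integral(f_n) = sup over m of (inf of tail from m) = 6.43.
Step 3: Similarly sup of every tail = max of the period values = 11.6.
        limsup_n integral(f_n) = 11.6.
Step 4: Fatou's lemma: integral(liminf_n f_n) <= liminf_n integral(f_n) = 6.43.
        So the integral of the pointwise liminf is at most 6.43.


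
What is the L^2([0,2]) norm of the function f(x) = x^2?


Step 1: ||f||_2 = (integral_0^2 |x^2|^2 dx)^(1/2)
     = (integral_0^2 x^4 dx)^(1/2)
Step 2: integral_0^2 x^4 dx = [x^5/(5)] from 0 to 2 = 2^5/5
     = 32/5 = 6.4
Step 3: ||f||_2 = (6.4)^(1/2) = 2.529822


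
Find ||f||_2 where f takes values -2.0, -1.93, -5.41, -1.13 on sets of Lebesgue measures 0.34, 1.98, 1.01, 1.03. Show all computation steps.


Step 1: Compute |f_i|^2 for each value:
  |-2.0|^2 = 4
  |-1.93|^2 = 3.7249
  |-5.41|^2 = 29.2681
  |-1.13|^2 = 1.2769
Step 2: Multiply by measures and sum:
  4 * 0.34 = 1.36
  3.7249 * 1.98 = 7.375302
  29.2681 * 1.01 = 29.560781
  1.2769 * 1.03 = 1.315207
Sum = 1.36 + 7.375302 + 29.560781 + 1.315207 = 39.61129
Step 3: Take the p-th root:
||f||_2 = (39.61129)^(1/2) = 6.29375


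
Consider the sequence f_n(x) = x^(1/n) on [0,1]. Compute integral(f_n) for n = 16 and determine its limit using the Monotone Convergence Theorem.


At n = 16: f_16(x) = x^(1/16).
Step 1: integral(x^(1/16), 0, 1) = [x^(1/16+1) / (1/16+1)] from 0 to 1
     = 1 / (1/16 + 1) = 1 / ((16+1)/16) = 16/(16+1)
     = 16/17 = 0.941176
Step 2: As n -> infinity, f_n(x) = x^(1/n) -> 1 for x in (0,1], and f_n is increasing in n.
By MCT, lim_n integral(f_n) = integral(lim_n f_n) = integral(1, 0, 1) = 1.
Step 3: Verify convergence: 16/17 = 0.941176 -> 1


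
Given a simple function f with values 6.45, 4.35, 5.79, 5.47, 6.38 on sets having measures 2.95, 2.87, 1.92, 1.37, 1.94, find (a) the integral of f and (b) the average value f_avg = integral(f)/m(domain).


Step 1: Integral = sum(value_i * measure_i)
= 6.45*2.95 + 4.35*2.87 + 5.79*1.92 + 5.47*1.37 + 6.38*1.94
= 19.0275 + 12.4845 + 11.1168 + 7.4939 + 12.3772
= 62.4999
Step 2: Total measure of domain = 2.95 + 2.87 + 1.92 + 1.37 + 1.94 = 11.05
Step 3: Average value = 62.4999 / 11.05 = 5.6561


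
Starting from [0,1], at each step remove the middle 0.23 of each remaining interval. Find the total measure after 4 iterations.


Step 1: At each step, fraction remaining = 1 - 0.23 = 0.77
Step 2: After 4 steps, measure = (0.77)^4
Step 3: Computing the power step by step:
  After step 1: 0.77
  After step 2: 0.5929
  After step 3: 0.456533
  After step 4: 0.35153
Result = 0.35153


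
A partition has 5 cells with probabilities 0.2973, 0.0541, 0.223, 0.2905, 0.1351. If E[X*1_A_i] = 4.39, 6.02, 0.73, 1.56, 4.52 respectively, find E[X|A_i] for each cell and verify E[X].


For each cell A_i: E[X|A_i] = E[X*1_A_i] / P(A_i)
Step 1: E[X|A_1] = 4.39 / 0.2973 = 14.766229
Step 2: E[X|A_2] = 6.02 / 0.0541 = 111.275416
Step 3: E[X|A_3] = 0.73 / 0.223 = 3.273543
Step 4: E[X|A_4] = 1.56 / 0.2905 = 5.370052
Step 5: E[X|A_5] = 4.52 / 0.1351 = 33.456699
Verification: E[X] = sum E[X*1_A_i] = 4.39 + 6.02 + 0.73 + 1.56 + 4.52 = 17.22


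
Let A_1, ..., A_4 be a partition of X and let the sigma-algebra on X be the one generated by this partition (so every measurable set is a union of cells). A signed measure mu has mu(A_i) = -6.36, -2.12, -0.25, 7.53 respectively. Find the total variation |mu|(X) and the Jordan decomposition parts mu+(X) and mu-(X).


Step 1: Every measurable set is a union of atoms (the cells / points), so a Hahn decomposition is
  obtained by grouping atoms by sign: P = union of atoms with mu > 0, N = union of the remaining atoms.
  Atoms in P (indices): 4;  atoms in N (indices): 1, 2, 3
  Positive values: 7.53
  Negative values: -6.36, -2.12, -0.25
Step 2: mu+(X) = mu(P) = sum of positive atom values = 7.53
Step 3: mu-(X) = -mu(N) = sum of |negative atom values| = 8.73
Step 4: |mu|(X) = mu+(X) + mu-(X) = 7.53 + 8.73 = 16.26


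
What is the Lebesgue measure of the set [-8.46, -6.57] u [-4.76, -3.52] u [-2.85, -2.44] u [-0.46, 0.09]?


For pairwise disjoint intervals, m(union) = sum of lengths.
= (-6.57 - -8.46) + (-3.52 - -4.76) + (-2.44 - -2.85) + (0.09 - -0.46)
= 1.89 + 1.24 + 0.41 + 0.55
= 4.09


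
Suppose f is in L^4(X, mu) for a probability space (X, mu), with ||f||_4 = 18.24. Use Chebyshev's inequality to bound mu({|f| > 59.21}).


Chebyshev/Markov inequality: mu(|f| > eps) <= (||f||_p / eps)^p
Step 1: ||f||_4 / eps = 18.24 / 59.21 = 0.308056
Step 2: Raise to power p = 4:
  (0.308056)^4 = 0.009006
Step 3: Therefore mu(|f| > 59.21) <= 0.009006


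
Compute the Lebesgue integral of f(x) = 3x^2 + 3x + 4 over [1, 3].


The Lebesgue integral of a Riemann-integrable function agrees with the Riemann integral.
Antiderivative F(x) = (3/3)x^3 + (3/2)x^2 + 4x
F(3) = (3/3)*3^3 + (3/2)*3^2 + 4*3
     = (3/3)*27 + (3/2)*9 + 4*3
     = 27 + 13.5 + 12
     = 52.5
F(1) = 6.5
Integral = F(3) - F(1) = 52.5 - 6.5 = 46


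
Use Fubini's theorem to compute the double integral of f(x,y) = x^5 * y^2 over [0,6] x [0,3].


By Fubini's theorem, the double integral factors as a product of single integrals:
Step 1: integral_0^6 x^5 dx = [x^6/6] from 0 to 6
     = 6^6/6 = 7776
Step 2: integral_0^3 y^2 dy = [y^3/3] from 0 to 3
     = 3^3/3 = 9
Step 3: Double integral = 7776 * 9 = 69984


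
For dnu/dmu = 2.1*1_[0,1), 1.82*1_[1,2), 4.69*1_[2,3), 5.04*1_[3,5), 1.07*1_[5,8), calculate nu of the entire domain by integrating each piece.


Integrate each piece of the Radon-Nikodym derivative:
Step 1: integral_0^1 2.1 dx = 2.1*(1-0) = 2.1*1 = 2.1
Step 2: integral_1^2 1.82 dx = 1.82*(2-1) = 1.82*1 = 1.82
Step 3: integral_2^3 4.69 dx = 4.69*(3-2) = 4.69*1 = 4.69
Step 4: integral_3^5 5.04 dx = 5.04*(5-3) = 5.04*2 = 10.08
Step 5: integral_5^8 1.07 dx = 1.07*(8-5) = 1.07*3 = 3.21
Total: 2.1 + 1.82 + 4.69 + 10.08 + 3.21 = 21.9


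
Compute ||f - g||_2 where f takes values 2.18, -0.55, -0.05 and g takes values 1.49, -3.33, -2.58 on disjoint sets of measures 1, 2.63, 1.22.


Step 1: Compute differences f_i - g_i:
  2.18 - 1.49 = 0.69
  -0.55 - -3.33 = 2.78
  -0.05 - -2.58 = 2.53
Step 2: Compute |diff|^2 * measure for each set:
  |0.69|^2 * 1 = 0.4761 * 1 = 0.4761
  |2.78|^2 * 2.63 = 7.7284 * 2.63 = 20.325692
  |2.53|^2 * 1.22 = 6.4009 * 1.22 = 7.809098
Step 3: Sum = 28.61089
Step 4: ||f-g||_2 = (28.61089)^(1/2) = 5.348915


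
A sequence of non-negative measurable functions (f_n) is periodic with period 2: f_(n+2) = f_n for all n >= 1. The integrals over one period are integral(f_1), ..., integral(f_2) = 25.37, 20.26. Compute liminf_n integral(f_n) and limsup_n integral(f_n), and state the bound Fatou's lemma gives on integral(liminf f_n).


The sequence (integral(f_n)) is periodic with period 2, repeating the values 25.37, 20.26 indefinitely.
Step 1: For a periodic sequence, every tail (a_m, a_(m+1), ...) contains all 2 period values infinitely often.
Step 2: Hence inf of every tail = min of the period values = min(25.37, 20.26) = 20.26.
        liminf_n integral(f_n) = sup over m of (inf of tail from m) = 20.26.
Step 3: Similarly sup of every tail = max of the period values = 25.37.
        limsup_n integral(f_n) = 25.37.
Step 4: Fatou's lemma: integral(liminf_n f_n) <= liminf_n integral(f_n) = 20.26.
        So the integral of the pointwise liminf is at most 20.26.


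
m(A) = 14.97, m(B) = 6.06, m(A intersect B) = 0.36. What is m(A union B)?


By inclusion-exclusion: m(A u B) = m(A) + m(B) - m(A n B)
= 14.97 + 6.06 - 0.36
= 20.67


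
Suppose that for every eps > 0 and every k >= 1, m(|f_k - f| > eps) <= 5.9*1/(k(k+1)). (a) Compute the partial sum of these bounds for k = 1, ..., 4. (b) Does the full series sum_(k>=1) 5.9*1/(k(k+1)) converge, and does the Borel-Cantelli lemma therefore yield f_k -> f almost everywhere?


Step 1: List the terms 5.9*1/(k(k+1)) for k = 1 to 4:
  k=1: 2.95
  k=2: 0.983333
  k=3: 0.491667
  k=4: 0.295
Step 2: Partial sum = 2.95 + 0.983333 + 0.491667 + 0.295
     = 4.72
Step 3: The full series sum_(k>=1) 5.9*1/(k(k+1)) converges (telescoping series sum 1/(k(k+1)) = 1; a constant multiple of a convergent series converges).
Step 4: Fix eps > 0. Since sum_k m(|f_k - f| > eps) < infinity, the Borel-Cantelli lemma gives
        m(limsup_k {|f_k - f| > eps}) = 0, i.e. for a.e. x, |f_k(x) - f(x)| <= eps for all large k.
        Applying this with eps = 1/j for j = 1, 2, ... and intersecting the countably many full-measure sets,
        for a.e. x we get limsup_k |f_k(x) - f(x)| <= 1/j for every j, hence f_k -> f almost everywhere.
Conclusion: series converges; Borel-Cantelli yields f_k -> f a.e.


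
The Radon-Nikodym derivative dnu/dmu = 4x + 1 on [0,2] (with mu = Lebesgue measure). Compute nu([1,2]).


nu(A) = integral_A (dnu/dmu) dmu = integral_1^2 (4x + 1) dx
Step 1: Antiderivative F(x) = (4/2)x^2 + 1x
Step 2: F(2) = (4/2)*2^2 + 1*2 = 8 + 2 = 10
Step 3: F(1) = (4/2)*1^2 + 1*1 = 2 + 1 = 3
Step 4: nu([1,2]) = F(2) - F(1) = 10 - 3 = 7


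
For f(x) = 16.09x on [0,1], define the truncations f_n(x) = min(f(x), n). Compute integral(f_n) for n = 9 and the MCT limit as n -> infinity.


f(x) = 16.09x on [0,1]; f_n(x) = min(16.09x, n). At n = 9:
Step 1: f(x) reaches 9 at x = 9/16.09 = 0.559354
Step 2: integral(f_9) = integral(16.09x, 0, 0.559354) + integral(9, 0.559354, 1)
       = 16.09*0.559354^2/2 + 9*(1 - 0.559354)
       = 2.517091 + 3.965817
       = 6.482909
Step 3: As n -> infinity, f_n increases to f, so by MCT integral(f_n) -> integral(f) = 16.09/2 = 8.045.
Convergence: integral(f_9) = 6.482909 -> 8.045 as n -> infinity


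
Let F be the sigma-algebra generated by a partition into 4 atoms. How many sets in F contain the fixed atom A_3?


Each element of F is a union of some subset S of the 4 atoms.
The element contains A_3 iff A_3 is in S.
So we count subsets S of {A_1,...,A_4} with A_3 in S: choose freely among the other 3 atoms.
Count = 2^(4-1) = 2^3 = 8.


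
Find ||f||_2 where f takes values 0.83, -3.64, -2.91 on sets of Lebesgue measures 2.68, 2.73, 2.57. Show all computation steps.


Step 1: Compute |f_i|^2 for each value:
  |0.83|^2 = 0.6889
  |-3.64|^2 = 13.2496
  |-2.91|^2 = 8.4681
Step 2: Multiply by measures and sum:
  0.6889 * 2.68 = 1.846252
  13.2496 * 2.73 = 36.171408
  8.4681 * 2.57 = 21.763017
Sum = 1.846252 + 36.171408 + 21.763017 = 59.780677
Step 3: Take the p-th root:
||f||_2 = (59.780677)^(1/2) = 7.731796


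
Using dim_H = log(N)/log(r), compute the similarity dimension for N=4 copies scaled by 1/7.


For a self-similar set with N copies scaled by 1/r:
dim_H = log(N)/log(r) = log(4)/log(7)
= 1.386294/1.94591
= 0.712414


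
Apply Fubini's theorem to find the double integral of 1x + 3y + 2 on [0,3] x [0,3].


By Fubini, integrate in x first, then y.
Step 1: Fix y, integrate over x in [0,3]:
  integral(1x + 3y + 2, x=0..3)
  = 1*(3^2 - 0^2)/2 + (3y + 2)*(3 - 0)
  = 4.5 + (3y + 2)*3
  = 4.5 + 9y + 6
  = 10.5 + 9y
Step 2: Integrate over y in [0,3]:
  integral(10.5 + 9y, y=0..3)
  = 10.5*3 + 9*(3^2 - 0^2)/2
  = 31.5 + 40.5
  = 72


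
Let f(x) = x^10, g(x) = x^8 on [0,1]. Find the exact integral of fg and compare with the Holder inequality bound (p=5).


Step 1: Exact integral of f*g = integral(x^18, 0, 1) = 1/19
     = 0.052632
Step 2: Holder bound with p=5, q=1.25:
  ||f||_p = (integral x^50 dx)^(1/5) = (1/51)^(1/5) = 0.455497
  ||g||_q = (integral x^10 dx)^(1/1.25) = (1/11)^(1/1.25) = 0.146854
Step 3: Holder bound = ||f||_p * ||g||_q = 0.455497 * 0.146854 = 0.066892
Verification: 0.052632 <= 0.066892 (Holder holds)


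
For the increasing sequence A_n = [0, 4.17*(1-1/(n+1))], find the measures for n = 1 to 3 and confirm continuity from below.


By continuity of measure from below: if A_n increases to A, then m(A_n) -> m(A).
Here A = [0, 4.17], so m(A) = 4.17
Step 1: a_1 = 4.17*(1 - 1/2) = 2.085, m(A_1) = 2.085
Step 2: a_2 = 4.17*(1 - 1/3) = 2.78, m(A_2) = 2.78
Step 3: a_3 = 4.17*(1 - 1/4) = 3.1275, m(A_3) = 3.1275
Limit: m(A_n) -> m([0,4.17]) = 4.17


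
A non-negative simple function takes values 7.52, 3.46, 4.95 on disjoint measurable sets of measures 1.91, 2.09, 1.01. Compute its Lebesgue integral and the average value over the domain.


Step 1: Integral = sum(value_i * measure_i)
= 7.52*1.91 + 3.46*2.09 + 4.95*1.01
= 14.3632 + 7.2314 + 4.9995
= 26.5941
Step 2: Total measure of domain = 1.91 + 2.09 + 1.01 = 5.01
Step 3: Average value = 26.5941 / 5.01 = 5.308204


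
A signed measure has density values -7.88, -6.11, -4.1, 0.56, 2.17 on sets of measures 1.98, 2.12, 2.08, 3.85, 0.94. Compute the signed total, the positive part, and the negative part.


Step 1: Compute signed measure on each set:
  Set 1: -7.88 * 1.98 = -15.6024
  Set 2: -6.11 * 2.12 = -12.9532
  Set 3: -4.1 * 2.08 = -8.528
  Set 4: 0.56 * 3.85 = 2.156
  Set 5: 2.17 * 0.94 = 2.0398
Step 2: Total signed measure = (-15.6024) + (-12.9532) + (-8.528) + (2.156) + (2.0398)
     = -32.8878
Step 3: Positive part mu+(X) = sum of positive contributions = 4.1958
Step 4: Negative part mu-(X) = |sum of negative contributions| = 37.0836


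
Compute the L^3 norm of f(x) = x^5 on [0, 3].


Step 1: ||f||_3 = (integral_0^3 |x^5|^3 dx)^(1/3)
     = (integral_0^3 x^15 dx)^(1/3)
Step 2: integral_0^3 x^15 dx = [x^16/(16)] from 0 to 3 = 3^16/16
     = 43046721/16 = 2.690420e+06
Step 3: ||f||_3 = (2.690420e+06)^(1/3) = 139.08278


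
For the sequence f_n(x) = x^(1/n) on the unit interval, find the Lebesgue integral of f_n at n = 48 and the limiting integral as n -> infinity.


At n = 48: f_48(x) = x^(1/48).
Step 1: integral(x^(1/48), 0, 1) = [x^(1/48+1) / (1/48+1)] from 0 to 1
     = 1 / (1/48 + 1) = 1 / ((48+1)/48) = 48/(48+1)
     = 48/49 = 0.979592
Step 2: As n -> infinity, f_n(x) = x^(1/n) -> 1 for x in (0,1], and f_n is increasing in n.
By MCT, lim_n integral(f_n) = integral(lim_n f_n) = integral(1, 0, 1) = 1.
Step 3: Verify convergence: 48/49 = 0.979592 -> 1


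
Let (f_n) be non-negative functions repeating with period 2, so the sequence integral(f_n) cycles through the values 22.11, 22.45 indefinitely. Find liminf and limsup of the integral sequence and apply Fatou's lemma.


The sequence (integral(f_n)) is periodic with period 2, repeating the values 22.11, 22.45 indefinitely.
Step 1: For a periodic sequence, every tail (a_m, a_(m+1), ...) contains all 2 period values infinitely often.
Step 2: Hence inf of every tail = min of the period values = min(22.11, 22.45) = 22.11.
        liminf_n integral(f_n) = sup over m of (inf of tail from m) = 22.11.
Step 3: Similarly sup of every tail = max of the period values = 22.45.
        limsup_n integral(f_n) = 22.45.
Step 4: Fatou's lemma: integral(liminf_n f_n) <= liminf_n integral(f_n) = 22.11.
        So the integral of the pointwise liminf is at most 22.11.


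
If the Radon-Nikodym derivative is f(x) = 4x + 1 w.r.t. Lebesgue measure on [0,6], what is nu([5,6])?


nu(A) = integral_A (dnu/dmu) dmu = integral_5^6 (4x + 1) dx
Step 1: Antiderivative F(x) = (4/2)x^2 + 1x
Step 2: F(6) = (4/2)*6^2 + 1*6 = 72 + 6 = 78
Step 3: F(5) = (4/2)*5^2 + 1*5 = 50 + 5 = 55
Step 4: nu([5,6]) = F(6) - F(5) = 78 - 55 = 23


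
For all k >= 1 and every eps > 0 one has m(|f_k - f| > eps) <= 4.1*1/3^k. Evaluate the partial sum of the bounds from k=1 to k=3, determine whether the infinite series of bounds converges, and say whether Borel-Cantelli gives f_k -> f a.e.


Step 1: List the terms 4.1*1/3^k for k = 1 to 3:
  k=1: 1.366667
  k=2: 0.455556
  k=3: 0.151852
Step 2: Partial sum = 1.366667 + 0.455556 + 0.151852
     = 1.974074
Step 3: The full series sum_(k>=1) 4.1*1/3^k converges (geometric series with ratio 1/3 < 1; a constant multiple of a convergent series converges).
Step 4: Fix eps > 0. Since sum_k m(|f_k - f| > eps) < infinity, the Borel-Cantelli lemma gives
        m(limsup_k {|f_k - f| > eps}) = 0, i.e. for a.e. x, |f_k(x) - f(x)| <= eps for all large k.
        Applying this with eps = 1/j for j = 1, 2, ... and intersecting the countably many full-measure sets,
        for a.e. x we get limsup_k |f_k(x) - f(x)| <= 1/j for every j, hence f_k -> f almost everywhere.
Conclusion: series converges; Borel-Cantelli yields f_k -> f a.e.


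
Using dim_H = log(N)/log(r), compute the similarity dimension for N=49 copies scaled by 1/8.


For a self-similar set with N copies scaled by 1/r:
dim_H = log(N)/log(r) = log(49)/log(8)
= 3.89182/2.079442
= 1.87157


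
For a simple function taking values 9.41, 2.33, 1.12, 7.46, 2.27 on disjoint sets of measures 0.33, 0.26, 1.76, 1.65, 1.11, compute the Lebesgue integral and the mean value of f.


Step 1: Integral = sum(value_i * measure_i)
= 9.41*0.33 + 2.33*0.26 + 1.12*1.76 + 7.46*1.65 + 2.27*1.11
= 3.1053 + 0.6058 + 1.9712 + 12.309 + 2.5197
= 20.511
Step 2: Total measure of domain = 0.33 + 0.26 + 1.76 + 1.65 + 1.11 = 5.11
Step 3: Average value = 20.511 / 5.11 = 4.013894


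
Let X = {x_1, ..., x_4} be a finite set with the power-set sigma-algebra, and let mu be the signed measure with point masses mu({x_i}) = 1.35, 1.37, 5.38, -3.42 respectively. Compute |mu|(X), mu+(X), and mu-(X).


Step 1: Every measurable set is a union of atoms (the cells / points), so a Hahn decomposition is
  obtained by grouping atoms by sign: P = union of atoms with mu > 0, N = union of the remaining atoms.
  Atoms in P (indices): 1, 2, 3;  atoms in N (indices): 4
  Positive values: 1.35, 1.37, 5.38
  Negative values: -3.42
Step 2: mu+(X) = mu(P) = sum of positive atom values = 8.1
Step 3: mu-(X) = -mu(N) = sum of |negative atom values| = 3.42
Step 4: |mu|(X) = mu+(X) + mu-(X) = 8.1 + 3.42 = 11.52


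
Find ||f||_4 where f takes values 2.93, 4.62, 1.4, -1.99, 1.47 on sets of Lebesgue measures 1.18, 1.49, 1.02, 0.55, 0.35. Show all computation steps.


Step 1: Compute |f_i|^4 for each value:
  |2.93|^4 = 73.700508
  |4.62|^4 = 455.583411
  |1.4|^4 = 3.8416
  |-1.99|^4 = 15.682392
  |1.47|^4 = 4.669489
Step 2: Multiply by measures and sum:
  73.700508 * 1.18 = 86.966599
  455.583411 * 1.49 = 678.819283
  3.8416 * 1.02 = 3.918432
  15.682392 * 0.55 = 8.625316
  4.669489 * 0.35 = 1.634321
Sum = 86.966599 + 678.819283 + 3.918432 + 8.625316 + 1.634321 = 779.963951
Step 3: Take the p-th root:
||f||_4 = (779.963951)^(1/4) = 5.284679


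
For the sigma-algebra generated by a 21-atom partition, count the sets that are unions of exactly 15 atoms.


Each element of F is a union of some subset of the 21 atoms.
Elements that are unions of exactly 15 atoms correspond to 15-element subsets of the 21 atoms.
Count = C(21, 15) = 21! / (15! * 6!) = 54264.


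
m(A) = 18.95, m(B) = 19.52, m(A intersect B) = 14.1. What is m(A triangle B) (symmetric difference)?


m(A Delta B) = m(A) + m(B) - 2*m(A n B)
= 18.95 + 19.52 - 2*14.1
= 18.95 + 19.52 - 28.2
= 10.27


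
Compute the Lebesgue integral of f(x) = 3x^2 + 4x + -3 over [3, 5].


The Lebesgue integral of a Riemann-integrable function agrees with the Riemann integral.
Antiderivative F(x) = (3/3)x^3 + (4/2)x^2 + -3x
F(5) = (3/3)*5^3 + (4/2)*5^2 + -3*5
     = (3/3)*125 + (4/2)*25 + -3*5
     = 125 + 50 + -15
     = 160
F(3) = 36
Integral = F(5) - F(3) = 160 - 36 = 124


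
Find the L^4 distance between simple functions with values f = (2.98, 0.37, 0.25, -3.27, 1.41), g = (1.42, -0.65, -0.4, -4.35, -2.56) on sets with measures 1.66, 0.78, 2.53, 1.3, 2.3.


Step 1: Compute differences f_i - g_i:
  2.98 - 1.42 = 1.56
  0.37 - -0.65 = 1.02
  0.25 - -0.4 = 0.65
  -3.27 - -4.35 = 1.08
  1.41 - -2.56 = 3.97
Step 2: Compute |diff|^4 * measure for each set:
  |1.56|^4 * 1.66 = 5.922409 * 1.66 = 9.831199
  |1.02|^4 * 0.78 = 1.082432 * 0.78 = 0.844297
  |0.65|^4 * 2.53 = 0.178506 * 2.53 = 0.451621
  |1.08|^4 * 1.3 = 1.360489 * 1.3 = 1.768636
  |3.97|^4 * 2.3 = 248.405969 * 2.3 = 571.333728
Step 3: Sum = 584.229481
Step 4: ||f-g||_4 = (584.229481)^(1/4) = 4.916385


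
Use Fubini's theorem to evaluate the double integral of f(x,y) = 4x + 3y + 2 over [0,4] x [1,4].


By Fubini, integrate in x first, then y.
Step 1: Fix y, integrate over x in [0,4]:
  integral(4x + 3y + 2, x=0..4)
  = 4*(4^2 - 0^2)/2 + (3y + 2)*(4 - 0)
  = 32 + (3y + 2)*4
  = 32 + 12y + 8
  = 40 + 12y
Step 2: Integrate over y in [1,4]:
  integral(40 + 12y, y=1..4)
  = 40*3 + 12*(4^2 - 1^2)/2
  = 120 + 90
  = 210


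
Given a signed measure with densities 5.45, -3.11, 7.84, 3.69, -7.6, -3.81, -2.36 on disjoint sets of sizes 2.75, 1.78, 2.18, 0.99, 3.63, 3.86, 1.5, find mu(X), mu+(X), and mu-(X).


Step 1: Compute signed measure on each set:
  Set 1: 5.45 * 2.75 = 14.9875
  Set 2: -3.11 * 1.78 = -5.5358
  Set 3: 7.84 * 2.18 = 17.0912
  Set 4: 3.69 * 0.99 = 3.6531
  Set 5: -7.6 * 3.63 = -27.588
  Set 6: -3.81 * 3.86 = -14.7066
  Set 7: -2.36 * 1.5 = -3.54
Step 2: Total signed measure = (14.9875) + (-5.5358) + (17.0912) + (3.6531) + (-27.588) + (-14.7066) + (-3.54)
     = -15.6386
Step 3: Positive part mu+(X) = sum of positive contributions = 35.7318
Step 4: Negative part mu-(X) = |sum of negative contributions| = 51.3704


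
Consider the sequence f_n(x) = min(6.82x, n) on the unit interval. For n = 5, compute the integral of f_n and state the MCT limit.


f(x) = 6.82x on [0,1]; f_n(x) = min(6.82x, n). At n = 5:
Step 1: f(x) reaches 5 at x = 5/6.82 = 0.733138
Step 2: integral(f_5) = integral(6.82x, 0, 0.733138) + integral(5, 0.733138, 1)
       = 6.82*0.733138^2/2 + 5*(1 - 0.733138)
       = 1.832845 + 1.334311
       = 3.167155
Step 3: As n -> infinity, f_n increases to f, so by MCT integral(f_n) -> integral(f) = 6.82/2 = 3.41.
Convergence: integral(f_5) = 3.167155 -> 3.41 as n -> infinity


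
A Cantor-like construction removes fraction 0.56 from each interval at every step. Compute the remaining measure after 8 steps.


Step 1: At each step, fraction remaining = 1 - 0.56 = 0.44
Step 2: After 8 steps, measure = (0.44)^8
Result = 0.001405


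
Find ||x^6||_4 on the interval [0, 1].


Step 1: ||f||_4 = (integral_0^1 |x^6|^4 dx)^(1/4)
     = (integral_0^1 x^24 dx)^(1/4)
Step 2: integral_0^1 x^24 dx = [x^25/(25)] from 0 to 1 = 1^25/25
     = 1/25 = 0.04
Step 3: ||f||_4 = (0.04)^(1/4) = 0.447214


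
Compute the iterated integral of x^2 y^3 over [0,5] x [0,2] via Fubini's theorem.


By Fubini's theorem, the double integral factors as a product of single integrals:
Step 1: integral_0^5 x^2 dx = [x^3/3] from 0 to 5
     = 5^3/3 = 41.666667
Step 2: integral_0^2 y^3 dy = [y^4/4] from 0 to 2
     = 2^4/4 = 4
Step 3: Double integral = 41.666667 * 4 = 166.666667


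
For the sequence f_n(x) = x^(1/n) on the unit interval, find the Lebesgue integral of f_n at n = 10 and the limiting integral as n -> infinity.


At n = 10: f_10(x) = x^(1/10).
Step 1: integral(x^(1/10), 0, 1) = [x^(1/10+1) / (1/10+1)] from 0 to 1
     = 1 / (1/10 + 1) = 1 / ((10+1)/10) = 10/(10+1)
     = 10/11 = 0.909091
Step 2: As n -> infinity, f_n(x) = x^(1/n) -> 1 for x in (0,1], and f_n is increasing in n.
By MCT, lim_n integral(f_n) = integral(lim_n f_n) = integral(1, 0, 1) = 1.
Step 3: Verify convergence: 10/11 = 0.909091 -> 1


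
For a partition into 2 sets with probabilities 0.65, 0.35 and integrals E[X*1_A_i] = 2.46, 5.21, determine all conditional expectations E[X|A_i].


For each cell A_i: E[X|A_i] = E[X*1_A_i] / P(A_i)
Step 1: E[X|A_1] = 2.46 / 0.65 = 3.784615
Step 2: E[X|A_2] = 5.21 / 0.35 = 14.885714
Verification: E[X] = sum E[X*1_A_i] = 2.46 + 5.21 = 7.67


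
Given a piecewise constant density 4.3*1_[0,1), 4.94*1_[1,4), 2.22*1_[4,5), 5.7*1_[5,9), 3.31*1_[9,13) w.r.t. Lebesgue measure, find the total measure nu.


Integrate each piece of the Radon-Nikodym derivative:
Step 1: integral_0^1 4.3 dx = 4.3*(1-0) = 4.3*1 = 4.3
Step 2: integral_1^4 4.94 dx = 4.94*(4-1) = 4.94*3 = 14.82
Step 3: integral_4^5 2.22 dx = 2.22*(5-4) = 2.22*1 = 2.22
Step 4: integral_5^9 5.7 dx = 5.7*(9-5) = 5.7*4 = 22.8
Step 5: integral_9^13 3.31 dx = 3.31*(13-9) = 3.31*4 = 13.24
Total: 4.3 + 14.82 + 2.22 + 22.8 + 13.24 = 57.38


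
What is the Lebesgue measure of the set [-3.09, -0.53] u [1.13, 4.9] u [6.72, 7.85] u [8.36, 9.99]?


For pairwise disjoint intervals, m(union) = sum of lengths.
= (-0.53 - -3.09) + (4.9 - 1.13) + (7.85 - 6.72) + (9.99 - 8.36)
= 2.56 + 3.77 + 1.13 + 1.63
= 9.09


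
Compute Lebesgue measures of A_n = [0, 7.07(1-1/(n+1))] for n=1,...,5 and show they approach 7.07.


By continuity of measure from below: if A_n increases to A, then m(A_n) -> m(A).
Here A = [0, 7.07], so m(A) = 7.07
Step 1: a_1 = 7.07*(1 - 1/2) = 3.535, m(A_1) = 3.535
Step 2: a_2 = 7.07*(1 - 1/3) = 4.7133, m(A_2) = 4.7133
Step 3: a_3 = 7.07*(1 - 1/4) = 5.3025, m(A_3) = 5.3025
Step 4: a_4 = 7.07*(1 - 1/5) = 5.656, m(A_4) = 5.656
Step 5: a_5 = 7.07*(1 - 1/6) = 5.8917, m(A_5) = 5.8917
Limit: m(A_n) -> m([0,7.07]) = 7.07


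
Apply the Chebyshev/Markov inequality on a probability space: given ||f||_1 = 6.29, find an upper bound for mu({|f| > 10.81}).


Chebyshev/Markov inequality: mu(|f| > eps) <= (||f||_p / eps)^p
Step 1: ||f||_1 / eps = 6.29 / 10.81 = 0.581869
Step 2: Raise to power p = 1:
  (0.581869)^1 = 0.581869
Step 3: Therefore mu(|f| > 10.81) <= 0.581869


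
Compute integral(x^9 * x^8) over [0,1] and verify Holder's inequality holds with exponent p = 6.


Step 1: Exact integral of f*g = integral(x^17, 0, 1) = 1/18
     = 0.055556
Step 2: Holder bound with p=6, q=1.2:
  ||f||_p = (integral x^54 dx)^(1/6) = (1/55)^(1/6) = 0.51279
  ||g||_q = (integral x^9.6 dx)^(1/1.2) = (1/10.6)^(1/1.2) = 0.139823
Step 3: Holder bound = ||f||_p * ||g||_q = 0.51279 * 0.139823 = 0.0717
Verification: 0.055556 <= 0.0717 (Holder holds)


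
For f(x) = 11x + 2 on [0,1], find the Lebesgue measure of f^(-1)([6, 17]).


f^(-1)([6, 17]) = {x : 6 <= 11x + 2 <= 17}
Solving: (6 - 2)/11 <= x <= (17 - 2)/11
= [0.363636, 1.363636]
Intersecting with [0,1]: [0.363636, 1]
Measure = 1 - 0.363636 = 0.636364


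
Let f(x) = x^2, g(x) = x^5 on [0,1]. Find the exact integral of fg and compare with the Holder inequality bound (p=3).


Step 1: Exact integral of f*g = integral(x^7, 0, 1) = 1/8
     = 0.125
Step 2: Holder bound with p=3, q=1.5:
  ||f||_p = (integral x^6 dx)^(1/3) = (1/7)^(1/3) = 0.522758
  ||g||_q = (integral x^7.5 dx)^(1/1.5) = (1/8.5)^(1/1.5) = 0.240097
Step 3: Holder bound = ||f||_p * ||g||_q = 0.522758 * 0.240097 = 0.125513
Verification: 0.125 <= 0.125513 (Holder holds)


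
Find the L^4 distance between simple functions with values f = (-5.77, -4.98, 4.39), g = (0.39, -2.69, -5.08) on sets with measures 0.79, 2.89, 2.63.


Step 1: Compute differences f_i - g_i:
  -5.77 - 0.39 = -6.16
  -4.98 - -2.69 = -2.29
  4.39 - -5.08 = 9.47
Step 2: Compute |diff|^4 * measure for each set:
  |-6.16|^4 * 0.79 = 1439.868559 * 0.79 = 1137.496162
  |-2.29|^4 * 2.89 = 27.500585 * 2.89 = 79.47669
  |9.47|^4 * 2.63 = 8042.663825 * 2.63 = 21152.205859
Step 3: Sum = 22369.178711
Step 4: ||f-g||_4 = (22369.178711)^(1/4) = 12.229607


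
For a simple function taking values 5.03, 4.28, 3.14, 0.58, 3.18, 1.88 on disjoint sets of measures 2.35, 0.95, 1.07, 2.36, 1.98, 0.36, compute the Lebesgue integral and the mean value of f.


Step 1: Integral = sum(value_i * measure_i)
= 5.03*2.35 + 4.28*0.95 + 3.14*1.07 + 0.58*2.36 + 3.18*1.98 + 1.88*0.36
= 11.8205 + 4.066 + 3.3598 + 1.3688 + 6.2964 + 0.6768
= 27.5883
Step 2: Total measure of domain = 2.35 + 0.95 + 1.07 + 2.36 + 1.98 + 0.36 = 9.07
Step 3: Average value = 27.5883 / 9.07 = 3.041709


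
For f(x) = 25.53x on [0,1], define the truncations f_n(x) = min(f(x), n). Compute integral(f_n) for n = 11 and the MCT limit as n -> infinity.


f(x) = 25.53x on [0,1]; f_n(x) = min(25.53x, n). At n = 11:
Step 1: f(x) reaches 11 at x = 11/25.53 = 0.430866
Step 2: integral(f_11) = integral(25.53x, 0, 0.430866) + integral(11, 0.430866, 1)
       = 25.53*0.430866^2/2 + 11*(1 - 0.430866)
       = 2.369761 + 6.260478
       = 8.630239
Step 3: As n -> infinity, f_n increases to f, so by MCT integral(f_n) -> integral(f) = 25.53/2 = 12.765.
Convergence: integral(f_11) = 8.630239 -> 12.765 as n -> infinity


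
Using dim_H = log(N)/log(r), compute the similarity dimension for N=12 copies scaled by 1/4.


For a self-similar set with N copies scaled by 1/r:
dim_H = log(N)/log(r) = log(12)/log(4)
= 2.484907/1.386294
= 1.792481


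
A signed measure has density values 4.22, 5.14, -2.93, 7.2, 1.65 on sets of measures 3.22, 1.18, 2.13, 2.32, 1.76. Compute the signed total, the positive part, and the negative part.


Step 1: Compute signed measure on each set:
  Set 1: 4.22 * 3.22 = 13.5884
  Set 2: 5.14 * 1.18 = 6.0652
  Set 3: -2.93 * 2.13 = -6.2409
  Set 4: 7.2 * 2.32 = 16.704
  Set 5: 1.65 * 1.76 = 2.904
Step 2: Total signed measure = (13.5884) + (6.0652) + (-6.2409) + (16.704) + (2.904)
     = 33.0207
Step 3: Positive part mu+(X) = sum of positive contributions = 39.2616
Step 4: Negative part mu-(X) = |sum of negative contributions| = 6.2409


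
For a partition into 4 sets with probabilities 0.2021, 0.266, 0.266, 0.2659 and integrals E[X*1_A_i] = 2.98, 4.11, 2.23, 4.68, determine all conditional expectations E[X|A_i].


For each cell A_i: E[X|A_i] = E[X*1_A_i] / P(A_i)
Step 1: E[X|A_1] = 2.98 / 0.2021 = 14.745176
Step 2: E[X|A_2] = 4.11 / 0.266 = 15.451128
Step 3: E[X|A_3] = 2.23 / 0.266 = 8.383459
Step 4: E[X|A_4] = 4.68 / 0.2659 = 17.600602
Verification: E[X] = sum E[X*1_A_i] = 2.98 + 4.11 + 2.23 + 4.68 = 14


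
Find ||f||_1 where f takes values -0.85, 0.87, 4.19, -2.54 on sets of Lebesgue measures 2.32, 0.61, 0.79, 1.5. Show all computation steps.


Step 1: Compute |f_i|^1 for each value:
  |-0.85|^1 = 0.85
  |0.87|^1 = 0.87
  |4.19|^1 = 4.19
  |-2.54|^1 = 2.54
Step 2: Multiply by measures and sum:
  0.85 * 2.32 = 1.972
  0.87 * 0.61 = 0.5307
  4.19 * 0.79 = 3.3101
  2.54 * 1.5 = 3.81
Sum = 1.972 + 0.5307 + 3.3101 + 3.81 = 9.6228
Step 3: Take the p-th root:
||f||_1 = (9.6228)^(1/1) = 9.6228


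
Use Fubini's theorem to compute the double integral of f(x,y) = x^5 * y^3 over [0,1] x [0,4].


By Fubini's theorem, the double integral factors as a product of single integrals:
Step 1: integral_0^1 x^5 dx = [x^6/6] from 0 to 1
     = 1^6/6 = 0.166667
Step 2: integral_0^4 y^3 dy = [y^4/4] from 0 to 4
     = 4^4/4 = 64
Step 3: Double integral = 0.166667 * 64 = 10.666667


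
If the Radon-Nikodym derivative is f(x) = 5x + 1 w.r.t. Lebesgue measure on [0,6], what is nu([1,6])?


nu(A) = integral_A (dnu/dmu) dmu = integral_1^6 (5x + 1) dx
Step 1: Antiderivative F(x) = (5/2)x^2 + 1x
Step 2: F(6) = (5/2)*6^2 + 1*6 = 90 + 6 = 96
Step 3: F(1) = (5/2)*1^2 + 1*1 = 2.5 + 1 = 3.5
Step 4: nu([1,6]) = F(6) - F(1) = 96 - 3.5 = 92.5


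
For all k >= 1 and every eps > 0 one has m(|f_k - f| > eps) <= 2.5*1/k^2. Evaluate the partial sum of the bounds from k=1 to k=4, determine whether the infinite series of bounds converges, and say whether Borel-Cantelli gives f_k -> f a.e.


Step 1: List the terms 2.5*1/k^2 for k = 1 to 4:
  k=1: 2.5
  k=2: 0.625
  k=3: 0.277778
  k=4: 0.15625
Step 2: Partial sum = 2.5 + 0.625 + 0.277778 + 0.15625
     = 3.559028
Step 3: The full series sum_(k>=1) 2.5*1/k^2 converges (p-series with p = 2 > 1; a constant multiple of a convergent series converges).
Step 4: Fix eps > 0. Since sum_k m(|f_k - f| > eps) < infinity, the Borel-Cantelli lemma gives
        m(limsup_k {|f_k - f| > eps}) = 0, i.e. for a.e. x, |f_k(x) - f(x)| <= eps for all large k.
        Applying this with eps = 1/j for j = 1, 2, ... and intersecting the countably many full-measure sets,
        for a.e. x we get limsup_k |f_k(x) - f(x)| <= 1/j for every j, hence f_k -> f almost everywhere.
Conclusion: series converges; Borel-Cantelli yields f_k -> f a.e.


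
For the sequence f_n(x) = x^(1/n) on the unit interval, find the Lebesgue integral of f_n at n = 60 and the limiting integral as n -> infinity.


At n = 60: f_60(x) = x^(1/60).
Step 1: integral(x^(1/60), 0, 1) = [x^(1/60+1) / (1/60+1)] from 0 to 1
     = 1 / (1/60 + 1) = 1 / ((60+1)/60) = 60/(60+1)
     = 60/61 = 0.983607
Step 2: As n -> infinity, f_n(x) = x^(1/n) -> 1 for x in (0,1], and f_n is increasing in n.
By MCT, lim_n integral(f_n) = integral(lim_n f_n) = integral(1, 0, 1) = 1.
Step 3: Verify convergence: 60/61 = 0.983607 -> 1


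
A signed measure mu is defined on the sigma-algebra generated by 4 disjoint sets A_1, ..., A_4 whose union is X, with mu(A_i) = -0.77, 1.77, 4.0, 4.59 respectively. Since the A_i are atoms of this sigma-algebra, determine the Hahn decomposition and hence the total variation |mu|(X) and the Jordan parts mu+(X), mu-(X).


Step 1: Every measurable set is a union of atoms (the cells / points), so a Hahn decomposition is
  obtained by grouping atoms by sign: P = union of atoms with mu > 0, N = union of the remaining atoms.
  Atoms in P (indices): 2, 3, 4;  atoms in N (indices): 1
  Positive values: 1.77, 4, 4.59
  Negative values: -0.77
Step 2: mu+(X) = mu(P) = sum of positive atom values = 10.36
Step 3: mu-(X) = -mu(N) = sum of |negative atom values| = 0.77
Step 4: |mu|(X) = mu+(X) + mu-(X) = 10.36 + 0.77 = 11.13


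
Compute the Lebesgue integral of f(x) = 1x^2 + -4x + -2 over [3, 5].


The Lebesgue integral of a Riemann-integrable function agrees with the Riemann integral.
Antiderivative F(x) = (1/3)x^3 + (-4/2)x^2 + -2x
F(5) = (1/3)*5^3 + (-4/2)*5^2 + -2*5
     = (1/3)*125 + (-4/2)*25 + -2*5
     = 41.666667 + -50 + -10
     = -18.333333
F(3) = -15
Integral = F(5) - F(3) = -18.333333 - -15 = -3.333333


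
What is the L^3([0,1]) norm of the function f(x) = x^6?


Step 1: ||f||_3 = (integral_0^1 |x^6|^3 dx)^(1/3)
     = (integral_0^1 x^18 dx)^(1/3)
Step 2: integral_0^1 x^18 dx = [x^19/(19)] from 0 to 1 = 1^19/19
     = 1/19 = 0.052632
Step 3: ||f||_3 = (0.052632)^(1/3) = 0.374756


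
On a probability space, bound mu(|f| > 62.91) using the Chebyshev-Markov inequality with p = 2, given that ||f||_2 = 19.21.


Chebyshev/Markov inequality: mu(|f| > eps) <= (||f||_p / eps)^p
Step 1: ||f||_2 / eps = 19.21 / 62.91 = 0.305357
Step 2: Raise to power p = 2:
  (0.305357)^2 = 0.093243
Step 3: Therefore mu(|f| > 62.91) <= 0.093243


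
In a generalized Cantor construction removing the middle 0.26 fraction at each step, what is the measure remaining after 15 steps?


Step 1: At each step, fraction remaining = 1 - 0.26 = 0.74
Step 2: After 15 steps, measure = (0.74)^15
Result = 0.010926


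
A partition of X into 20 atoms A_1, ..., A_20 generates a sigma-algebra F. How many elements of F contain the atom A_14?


Each element of F is a union of some subset S of the 20 atoms.
The element contains A_14 iff A_14 is in S.
So we count subsets S of {A_1,...,A_20} with A_14 in S: choose freely among the other 19 atoms.
Count = 2^(20-1) = 2^19 = 524288.


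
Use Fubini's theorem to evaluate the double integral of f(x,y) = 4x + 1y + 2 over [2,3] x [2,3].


By Fubini, integrate in x first, then y.
Step 1: Fix y, integrate over x in [2,3]:
  integral(4x + 1y + 2, x=2..3)
  = 4*(3^2 - 2^2)/2 + (1y + 2)*(3 - 2)
  = 10 + (1y + 2)*1
  = 10 + 1y + 2
  = 12 + 1y
Step 2: Integrate over y in [2,3]:
  integral(12 + 1y, y=2..3)
  = 12*1 + 1*(3^2 - 2^2)/2
  = 12 + 2.5
  = 14.5


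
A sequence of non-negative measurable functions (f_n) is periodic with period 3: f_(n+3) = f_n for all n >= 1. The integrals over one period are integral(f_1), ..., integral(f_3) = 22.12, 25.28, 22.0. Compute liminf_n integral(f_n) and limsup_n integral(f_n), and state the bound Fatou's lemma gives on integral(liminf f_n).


The sequence (integral(f_n)) is periodic with period 3, repeating the values 22.12, 25.28, 22.0 indefinitely.
Step 1: For a periodic sequence, every tail (a_m, a_(m+1), ...) contains all 3 period values infinitely often.
Step 2: Hence inf of every tail = min of the period values = min(22.12, 25.28, 22.0) = 22.
        liminf_n integral(f_n) = sup over m of (inf of tail from m) = 22.
Step 3: Similarly sup of every tail = max of the period values = 25.28.
        limsup_n integral(f_n) = 25.28.
Step 4: Fatou's lemma: integral(liminf_n f_n) <= liminf_n integral(f_n) = 22.
        So the integral of the pointwise liminf is at most 22.
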